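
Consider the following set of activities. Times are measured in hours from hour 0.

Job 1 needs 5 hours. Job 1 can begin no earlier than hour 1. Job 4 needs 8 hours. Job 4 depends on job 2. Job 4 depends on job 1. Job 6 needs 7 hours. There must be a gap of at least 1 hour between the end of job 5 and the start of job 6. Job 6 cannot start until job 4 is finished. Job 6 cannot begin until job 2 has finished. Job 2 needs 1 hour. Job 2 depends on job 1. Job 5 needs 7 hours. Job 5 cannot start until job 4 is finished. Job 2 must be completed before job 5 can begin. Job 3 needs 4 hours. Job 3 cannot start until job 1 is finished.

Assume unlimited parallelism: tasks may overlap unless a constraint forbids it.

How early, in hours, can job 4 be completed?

15

Job 1 waits on its own release at hour 1, so it starts at hour 1 and finishes at 1 + 5 = hour 6.
Job 2 waits on job 1 (finishes hour 6), so it starts at hour 6 and finishes at 6 + 1 = hour 7.
Job 4 has to wait for job 2 (finishes hour 7); job 1 (finishes hour 6). The latest of these is hour 7, so job 4 runs hour 7 to 7 + 8 = hour 15.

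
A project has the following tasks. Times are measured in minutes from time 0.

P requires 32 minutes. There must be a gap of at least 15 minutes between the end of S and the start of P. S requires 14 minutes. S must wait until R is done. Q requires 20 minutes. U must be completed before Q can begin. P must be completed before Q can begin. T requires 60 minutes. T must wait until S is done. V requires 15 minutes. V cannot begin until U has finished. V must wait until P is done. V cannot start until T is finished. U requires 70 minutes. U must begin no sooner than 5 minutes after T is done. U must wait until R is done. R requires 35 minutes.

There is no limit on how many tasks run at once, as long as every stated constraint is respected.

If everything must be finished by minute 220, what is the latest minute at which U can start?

Q has no dependents, so it just needs to finish by minute 220. Starting by 220 − 20 = minute 200 achieves that.
To finish by minute 220, V (duration 15) must start no later than minute 205.
U feeds Q (must start by minute 200); V (must start by minute 205). Taking the minimum, U must finish by minute 200 and start by 200 − 70 = minute 130.

130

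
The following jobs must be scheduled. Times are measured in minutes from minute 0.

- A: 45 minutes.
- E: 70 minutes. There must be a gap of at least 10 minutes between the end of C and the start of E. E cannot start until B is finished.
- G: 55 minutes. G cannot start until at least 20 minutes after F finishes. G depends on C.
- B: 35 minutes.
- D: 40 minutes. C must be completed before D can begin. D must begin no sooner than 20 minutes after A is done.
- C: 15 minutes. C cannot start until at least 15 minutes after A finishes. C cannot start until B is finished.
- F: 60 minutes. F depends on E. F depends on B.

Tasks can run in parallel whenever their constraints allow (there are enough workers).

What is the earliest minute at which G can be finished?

290

Nothing blocks B, so it runs from minute 0 to minute 35.
Nothing blocks A, so it runs from minute 0 to minute 45.
For C: A (finishes minute 45, plus 15-minute gap → minute 60); B (finishes minute 35). Taking the maximum gives a start of minute 60, and it finishes at 60 + 15 = minute 75.
E needs all of C (finishes minute 75, plus 10-minute gap → minute 85); B (finishes minute 35). That puts its earliest start at minute 85; it finishes at 85 + 70 = minute 155.
F needs all of E (finishes minute 155); B (finishes minute 35). That puts its earliest start at minute 155; it finishes at 155 + 60 = minute 215.
G needs all of F (finishes minute 215, plus 20-minute gap → minute 235); C (finishes minute 75). That puts its earliest start at minute 235; it finishes at 235 + 55 = minute 290.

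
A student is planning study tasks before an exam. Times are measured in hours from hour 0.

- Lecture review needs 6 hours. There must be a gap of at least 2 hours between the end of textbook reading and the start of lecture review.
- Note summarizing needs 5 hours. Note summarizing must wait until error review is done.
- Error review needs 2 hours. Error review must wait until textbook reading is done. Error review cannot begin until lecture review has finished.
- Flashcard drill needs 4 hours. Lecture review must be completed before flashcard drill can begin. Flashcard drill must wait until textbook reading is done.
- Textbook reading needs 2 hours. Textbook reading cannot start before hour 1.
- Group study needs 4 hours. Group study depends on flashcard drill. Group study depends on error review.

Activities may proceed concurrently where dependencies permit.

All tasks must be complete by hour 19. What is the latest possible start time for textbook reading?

1

Group study must finish by hour 19; it takes 4 hours, so it must start by 19 − 4 = hour 15.
Since group study (must start by hour 15) depends on it, flashcard drill must finish by hour 15. Backing off its 4-hour duration gives a latest start of hour 11.
Nothing follows note summarizing; the deadline of hour 19 is its only limit. It must start by 19 − 5 = hour 14.
Error review feeds group study (must start by hour 15); note summarizing (must start by hour 14). Taking the minimum, error review must finish by hour 14 and start by 14 − 2 = hour 12.
Lecture review must finish in time for flashcard drill (must start by hour 11); error review (must start by hour 12). The tightest is hour 11, so lecture review must start by 11 − 6 = hour 5.
Textbook reading has several dependents: lecture review (must start by hour 5, minus 2-hour gap → hour 3); flashcard drill (must start by hour 11); error review (must start by hour 12). The earliest of those limits is hour 3, so textbook reading must start by 3 − 2 = hour 1.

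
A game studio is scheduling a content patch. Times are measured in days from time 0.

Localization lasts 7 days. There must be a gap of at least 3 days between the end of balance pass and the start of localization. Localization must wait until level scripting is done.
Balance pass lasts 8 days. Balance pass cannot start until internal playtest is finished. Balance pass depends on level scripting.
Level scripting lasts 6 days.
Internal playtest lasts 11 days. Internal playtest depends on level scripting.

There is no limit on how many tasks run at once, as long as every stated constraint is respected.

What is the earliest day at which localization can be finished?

Level scripting can start immediately at day 0; it finishes at day 6.
Internal playtest waits on level scripting (finishes day 6), so it starts at day 6 and finishes at 6 + 11 = day 17.
For balance pass: internal playtest (finishes day 17); level scripting (finishes day 6). Taking the maximum gives a start of day 17, and it finishes at 17 + 8 = day 25.
Localization needs all of balance pass (finishes day 25, plus 3-day gap → day 28); level scripting (finishes day 6). That puts its earliest start at day 28; it finishes at 28 + 7 = day 35.

35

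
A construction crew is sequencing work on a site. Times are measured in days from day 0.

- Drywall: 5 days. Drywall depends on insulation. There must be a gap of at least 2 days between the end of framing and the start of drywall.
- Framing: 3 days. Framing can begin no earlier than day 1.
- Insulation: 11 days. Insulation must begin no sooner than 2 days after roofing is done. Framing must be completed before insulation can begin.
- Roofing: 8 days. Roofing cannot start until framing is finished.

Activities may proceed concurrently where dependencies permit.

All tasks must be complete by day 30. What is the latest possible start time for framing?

Nothing follows drywall; the deadline of day 30 is its only limit. It must start by 30 − 5 = day 25.
Insulation has to be done before drywall (must start by day 25). That means finishing by day 25, i.e. starting by 25 − 11 = day 14.
Roofing feeds into insulation (must start by day 14, minus 2-day gap → day 12); so roofing must finish by day 12 and therefore start by day 4.
Framing has several dependents: roofing (must start by day 4); insulation (must start by day 14); drywall (must start by day 25, minus 2-day gap → day 23). The earliest of those limits is day 4, so framing must start by 4 − 3 = day 1.

1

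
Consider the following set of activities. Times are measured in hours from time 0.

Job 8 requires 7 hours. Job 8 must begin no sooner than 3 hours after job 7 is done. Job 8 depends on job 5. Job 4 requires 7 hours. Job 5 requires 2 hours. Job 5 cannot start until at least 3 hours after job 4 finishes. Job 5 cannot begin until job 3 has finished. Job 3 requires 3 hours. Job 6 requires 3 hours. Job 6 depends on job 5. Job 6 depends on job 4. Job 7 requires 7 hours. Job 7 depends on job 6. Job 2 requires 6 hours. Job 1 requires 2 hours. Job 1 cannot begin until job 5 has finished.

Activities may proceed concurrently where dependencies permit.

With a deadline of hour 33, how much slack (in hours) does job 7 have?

1

Nothing blocks job 4, so it runs from hour 0 to hour 7.
Nothing blocks job 3, so it runs from hour 0 to hour 3.
Job 5 needs all of job 4 (finishes hour 7, plus 3-hour gap → hour 10); job 3 (finishes hour 3). That puts its earliest start at hour 10; it finishes at 10 + 2 = hour 12.
Job 6 needs all of job 5 (finishes hour 12); job 4 (finishes hour 7). That puts its earliest start at hour 12; it finishes at 12 + 3 = hour 15.
Job 7 cannot begin until job 6 (finishes hour 15). It runs from hour 15 to 15 + 7 = hour 22.

Working backward from the deadline:
Nothing follows job 8; the deadline of hour 33 is its only limit. It must start by 33 − 7 = hour 26.
Since job 8 (must start by hour 26, minus 3-hour gap → hour 23) depends on it, job 7 must finish by hour 23. Backing off its 7-hour duration gives a latest start of hour 16.
So job 7 can start as early as hour 15 and as late as hour 16, giving 16 − 15 = 1 hour of slack.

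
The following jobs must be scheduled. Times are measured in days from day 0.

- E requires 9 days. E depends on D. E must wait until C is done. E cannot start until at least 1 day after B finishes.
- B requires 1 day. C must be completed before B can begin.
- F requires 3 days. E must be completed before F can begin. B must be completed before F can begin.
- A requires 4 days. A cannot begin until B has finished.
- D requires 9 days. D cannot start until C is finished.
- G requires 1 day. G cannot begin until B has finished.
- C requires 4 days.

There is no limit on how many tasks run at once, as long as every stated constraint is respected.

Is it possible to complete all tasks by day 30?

C has no prerequisites, so it starts at day 0 and finishes at day 4.
After C (finishes day 4), D can start at day 4 and finishes at day 13.
B waits on C (finishes day 4), so it starts at day 4 and finishes at 4 + 1 = day 5.
After B (finishes day 5), G can start at day 5 and finishes at day 6.
E cannot start until D (finishes day 13); C (finishes day 4); B (finishes day 5, plus 1-day gap → day 6). The controlling bound is day 13, so E finishes at 13 + 9 = day 22.
F has to wait for E (finishes day 22); B (finishes day 5). The latest of these is day 22, so F runs day 22 to 22 + 3 = day 25.
A cannot begin until B (finishes day 5). It runs from day 5 to 5 + 4 = day 9.
Every task is finished by day 25, which is no later than the deadline of 30, so the schedule is feasible.

Yes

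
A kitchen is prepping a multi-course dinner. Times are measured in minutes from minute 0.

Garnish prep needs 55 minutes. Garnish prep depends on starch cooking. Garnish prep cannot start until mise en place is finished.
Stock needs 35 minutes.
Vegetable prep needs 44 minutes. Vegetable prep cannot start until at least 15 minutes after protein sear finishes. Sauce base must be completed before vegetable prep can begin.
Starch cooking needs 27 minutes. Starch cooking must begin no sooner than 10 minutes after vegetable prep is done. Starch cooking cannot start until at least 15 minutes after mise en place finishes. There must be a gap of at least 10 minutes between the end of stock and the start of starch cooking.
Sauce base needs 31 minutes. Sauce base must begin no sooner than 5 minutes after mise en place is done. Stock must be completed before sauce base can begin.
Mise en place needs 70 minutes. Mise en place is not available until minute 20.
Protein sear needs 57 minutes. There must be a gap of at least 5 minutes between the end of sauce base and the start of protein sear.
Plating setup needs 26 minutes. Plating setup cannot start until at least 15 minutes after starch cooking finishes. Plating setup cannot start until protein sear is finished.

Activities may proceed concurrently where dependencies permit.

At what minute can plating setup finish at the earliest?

325

Nothing blocks stock, so it runs from minute 0 to minute 35.
Mise en place waits on its own release at minute 20, so it starts at minute 20 and finishes at 20 + 70 = minute 90.
Sauce base has to wait for mise en place (finishes minute 90, plus 5-minute gap → minute 95); stock (finishes minute 35). The latest of these is minute 95, so sauce base runs minute 95 to 95 + 31 = minute 126.
Protein sear waits on sauce base (finishes minute 126, plus 5-minute gap → minute 131), so it starts at minute 131 and finishes at 131 + 57 = minute 188.
For vegetable prep: protein sear (finishes minute 188, plus 15-minute gap → minute 203); sauce base (finishes minute 126). Taking the maximum gives a start of minute 203, and it finishes at 203 + 44 = minute 247.
Starch cooking needs all of vegetable prep (finishes minute 247, plus 10-minute gap → minute 257); mise en place (finishes minute 90, plus 15-minute gap → minute 105); stock (finishes minute 35, plus 10-minute gap → minute 45). That puts its earliest start at minute 257; it finishes at 257 + 27 = minute 284.
Plating setup has to wait for starch cooking (finishes minute 284, plus 15-minute gap → minute 299); protein sear (finishes minute 188). The latest of these is minute 299, so plating setup runs minute 299 to 299 + 26 = minute 325.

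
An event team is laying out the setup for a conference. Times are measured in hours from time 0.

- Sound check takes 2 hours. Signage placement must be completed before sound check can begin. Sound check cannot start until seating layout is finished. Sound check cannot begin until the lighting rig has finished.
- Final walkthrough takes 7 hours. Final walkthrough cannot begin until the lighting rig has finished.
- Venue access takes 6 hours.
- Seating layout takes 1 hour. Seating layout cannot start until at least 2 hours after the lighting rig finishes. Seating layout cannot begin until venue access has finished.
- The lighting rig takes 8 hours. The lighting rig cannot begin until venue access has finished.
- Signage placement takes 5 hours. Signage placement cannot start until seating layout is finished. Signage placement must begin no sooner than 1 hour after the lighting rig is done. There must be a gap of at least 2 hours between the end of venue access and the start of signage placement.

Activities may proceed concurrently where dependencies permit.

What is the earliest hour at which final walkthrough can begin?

Nothing blocks venue access, so it runs from hour 0 to hour 6.
The lighting rig waits on venue access (finishes hour 6), so it starts at hour 6 and finishes at 6 + 8 = hour 14.
Final walkthrough waits on the lighting rig (finishes hour 14), so the earliest it can start is hour 14.

14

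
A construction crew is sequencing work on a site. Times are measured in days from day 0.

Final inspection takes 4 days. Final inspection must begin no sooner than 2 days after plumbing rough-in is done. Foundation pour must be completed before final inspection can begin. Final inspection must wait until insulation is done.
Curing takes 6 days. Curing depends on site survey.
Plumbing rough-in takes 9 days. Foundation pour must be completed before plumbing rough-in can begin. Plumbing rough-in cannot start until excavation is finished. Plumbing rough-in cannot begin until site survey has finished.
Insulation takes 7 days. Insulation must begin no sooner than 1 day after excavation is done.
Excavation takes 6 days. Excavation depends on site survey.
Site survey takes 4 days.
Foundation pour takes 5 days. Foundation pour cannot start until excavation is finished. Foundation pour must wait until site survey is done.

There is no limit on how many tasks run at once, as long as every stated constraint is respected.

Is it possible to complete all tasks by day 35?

Yes

Nothing blocks site survey, so it runs from day 0 to day 4.
Curing cannot begin until site survey (finishes day 4). It runs from day 4 to 4 + 6 = day 10.
Excavation cannot begin until site survey (finishes day 4). It runs from day 4 to 4 + 6 = day 10.
After excavation (finishes day 10, plus 1-day gap → day 11), insulation can start at day 11 and finishes at day 18.
Foundation pour cannot start until excavation (finishes day 10); site survey (finishes day 4). The controlling bound is day 10, so foundation pour finishes at 10 + 5 = day 15.
Plumbing rough-in needs all of foundation pour (finishes day 15); excavation (finishes day 10); site survey (finishes day 4). That puts its earliest start at day 15; it finishes at 15 + 9 = day 24.
Final inspection cannot start until plumbing rough-in (finishes day 24, plus 2-day gap → day 26); foundation pour (finishes day 15); insulation (finishes day 18). The controlling bound is day 26, so final inspection finishes at 26 + 4 = day 30.
Every task is finished by day 30, which is no later than the deadline of 35, so the schedule is feasible.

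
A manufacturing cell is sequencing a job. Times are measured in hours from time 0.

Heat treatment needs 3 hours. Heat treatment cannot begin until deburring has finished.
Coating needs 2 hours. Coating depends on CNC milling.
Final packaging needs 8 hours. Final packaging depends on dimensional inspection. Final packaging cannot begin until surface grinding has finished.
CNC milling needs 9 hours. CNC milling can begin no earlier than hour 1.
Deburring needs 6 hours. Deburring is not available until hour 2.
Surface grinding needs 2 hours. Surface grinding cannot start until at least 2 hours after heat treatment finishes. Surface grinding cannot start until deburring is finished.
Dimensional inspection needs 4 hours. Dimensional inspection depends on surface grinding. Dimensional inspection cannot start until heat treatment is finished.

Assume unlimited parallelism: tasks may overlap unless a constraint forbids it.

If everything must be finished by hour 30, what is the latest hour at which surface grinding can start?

16

Nothing follows final packaging; the deadline of hour 30 is its only limit. It must start by 30 − 8 = hour 22.
Dimensional inspection must finish before final packaging (must start by hour 22). With a 4-hour duration, dimensional inspection must start by 22 − 4 = hour 18.
Surface grinding has several dependents: dimensional inspection (must start by hour 18); final packaging (must start by hour 22). The earliest of those limits is hour 18, so surface grinding must start by 18 − 2 = hour 16.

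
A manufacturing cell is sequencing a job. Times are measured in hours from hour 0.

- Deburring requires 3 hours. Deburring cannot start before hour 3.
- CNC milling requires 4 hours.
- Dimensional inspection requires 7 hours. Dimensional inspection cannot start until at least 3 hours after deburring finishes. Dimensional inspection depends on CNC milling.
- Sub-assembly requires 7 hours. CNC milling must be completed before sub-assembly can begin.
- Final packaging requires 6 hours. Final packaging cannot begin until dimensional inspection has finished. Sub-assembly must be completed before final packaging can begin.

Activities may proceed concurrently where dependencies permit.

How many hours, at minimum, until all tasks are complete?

22

CNC milling has no prerequisites, so it starts at hour 0 and finishes at hour 4.
Sub-assembly cannot begin until CNC milling (finishes hour 4). It runs from hour 4 to 4 + 7 = hour 11.
Deburring cannot begin until its own release at hour 3. It runs from hour 3 to 3 + 3 = hour 6.
For dimensional inspection: deburring (finishes hour 6, plus 3-hour gap → hour 9); CNC milling (finishes hour 4). Taking the maximum gives a start of hour 9, and it finishes at 9 + 7 = hour 16.
Final packaging cannot start until dimensional inspection (finishes hour 16); sub-assembly (finishes hour 11). The controlling bound is hour 16, so final packaging finishes at 16 + 6 = hour 22.
All tasks are finished once the last one completes. Finish times: Deburring at 6, CNC milling at 4, Dimensional inspection at 16, Sub-assembly at 11, Final packaging at 22. The latest is hour 22.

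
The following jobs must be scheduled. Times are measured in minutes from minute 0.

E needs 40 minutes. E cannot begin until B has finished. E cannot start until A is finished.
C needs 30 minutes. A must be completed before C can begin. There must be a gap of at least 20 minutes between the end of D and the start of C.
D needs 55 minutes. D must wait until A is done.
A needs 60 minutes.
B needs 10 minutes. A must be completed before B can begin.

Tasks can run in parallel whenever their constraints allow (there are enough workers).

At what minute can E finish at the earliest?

110

A has no prerequisites, so it starts at minute 0 and finishes at minute 60.
B cannot begin until A (finishes minute 60). It runs from minute 60 to 60 + 10 = minute 70.
E needs all of B (finishes minute 70); A (finishes minute 60). That puts its earliest start at minute 70; it finishes at 70 + 40 = minute 110.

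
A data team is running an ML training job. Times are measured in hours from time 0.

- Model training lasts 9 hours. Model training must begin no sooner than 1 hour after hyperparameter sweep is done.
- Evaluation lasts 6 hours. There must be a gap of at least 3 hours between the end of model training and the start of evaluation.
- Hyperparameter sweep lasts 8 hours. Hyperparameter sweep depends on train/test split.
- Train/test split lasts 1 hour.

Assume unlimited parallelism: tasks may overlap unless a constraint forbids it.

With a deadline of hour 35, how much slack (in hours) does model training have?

7

Train/test split has no prerequisites, so it starts at hour 0 and finishes at hour 1.
After train/test split (finishes hour 1), hyperparameter sweep can start at hour 1 and finishes at hour 9.
After hyperparameter sweep (finishes hour 9, plus 1-hour gap → hour 10), model training can start at hour 10 and finishes at hour 19.

Working backward from the deadline:
Evaluation must finish by hour 35; it takes 6 hours, so it must start by 35 − 6 = hour 29.
Model training must finish before evaluation (must start by hour 29, minus 3-hour gap → hour 26). With a 9-hour duration, model training must start by 26 − 9 = hour 17.
So model training can start as early as hour 10 and as late as hour 17, giving 17 − 10 = 7 hours of slack.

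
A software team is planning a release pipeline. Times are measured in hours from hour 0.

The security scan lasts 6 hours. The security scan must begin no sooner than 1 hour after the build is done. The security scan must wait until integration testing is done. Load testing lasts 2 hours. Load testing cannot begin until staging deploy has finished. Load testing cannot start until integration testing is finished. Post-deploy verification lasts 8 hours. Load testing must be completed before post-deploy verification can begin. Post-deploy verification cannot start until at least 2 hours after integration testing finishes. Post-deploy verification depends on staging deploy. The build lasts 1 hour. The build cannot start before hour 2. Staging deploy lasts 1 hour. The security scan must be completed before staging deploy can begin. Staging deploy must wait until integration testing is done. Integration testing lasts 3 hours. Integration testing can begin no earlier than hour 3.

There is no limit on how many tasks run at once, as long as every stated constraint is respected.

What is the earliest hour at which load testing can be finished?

After its own release at hour 3, integration testing can start at hour 3 and finishes at hour 6.
The build waits on its own release at hour 2, so it starts at hour 2 and finishes at 2 + 1 = hour 3.
The security scan has to wait for the build (finishes hour 3, plus 1-hour gap → hour 4); integration testing (finishes hour 6). The latest of these is hour 6, so the security scan runs hour 6 to 6 + 6 = hour 12.
For staging deploy: the security scan (finishes hour 12); integration testing (finishes hour 6). Taking the maximum gives a start of hour 12, and it finishes at 12 + 1 = hour 13.
For load testing: staging deploy (finishes hour 13); integration testing (finishes hour 6). Taking the maximum gives a start of hour 13, and it finishes at 13 + 2 = hour 15.

15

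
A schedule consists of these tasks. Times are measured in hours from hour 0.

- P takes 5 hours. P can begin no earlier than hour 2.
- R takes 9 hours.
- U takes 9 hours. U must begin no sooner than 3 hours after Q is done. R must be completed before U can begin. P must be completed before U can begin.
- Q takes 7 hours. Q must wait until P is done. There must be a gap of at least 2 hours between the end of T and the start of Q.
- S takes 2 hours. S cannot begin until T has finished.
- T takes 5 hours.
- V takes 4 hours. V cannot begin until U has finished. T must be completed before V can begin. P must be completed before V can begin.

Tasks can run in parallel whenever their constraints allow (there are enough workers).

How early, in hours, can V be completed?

Nothing blocks T, so it runs from hour 0 to hour 5.
Nothing blocks R, so it runs from hour 0 to hour 9.
P cannot begin until its own release at hour 2. It runs from hour 2 to 2 + 5 = hour 7.
Q has to wait for P (finishes hour 7); T (finishes hour 5, plus 2-hour gap → hour 7). The latest of these is hour 7, so Q runs hour 7 to 7 + 7 = hour 14.
U has to wait for Q (finishes hour 14, plus 3-hour gap → hour 17); R (finishes hour 9); P (finishes hour 7). The latest of these is hour 17, so U runs hour 17 to 17 + 9 = hour 26.
V has to wait for U (finishes hour 26); T (finishes hour 5); P (finishes hour 7). The latest of these is hour 26, so V runs hour 26 to 26 + 4 = hour 30.

30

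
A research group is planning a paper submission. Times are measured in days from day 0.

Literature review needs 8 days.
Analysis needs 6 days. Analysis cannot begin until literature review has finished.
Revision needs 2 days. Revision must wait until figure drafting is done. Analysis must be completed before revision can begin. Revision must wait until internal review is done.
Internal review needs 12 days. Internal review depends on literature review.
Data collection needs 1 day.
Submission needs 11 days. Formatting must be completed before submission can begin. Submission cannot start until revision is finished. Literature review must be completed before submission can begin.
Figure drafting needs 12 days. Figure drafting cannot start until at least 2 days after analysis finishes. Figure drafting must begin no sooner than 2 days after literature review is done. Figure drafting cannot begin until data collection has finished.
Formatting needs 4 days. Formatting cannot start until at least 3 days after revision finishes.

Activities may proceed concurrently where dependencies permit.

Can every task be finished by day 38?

No

Data collection can start immediately at day 0; it finishes at day 1.
Literature review has no prerequisites, so it starts at day 0 and finishes at day 8.
Internal review waits on literature review (finishes day 8), so it starts at day 8 and finishes at 8 + 12 = day 20.
Analysis cannot begin until literature review (finishes day 8). It runs from day 8 to 8 + 6 = day 14.
Figure drafting has to wait for analysis (finishes day 14, plus 2-day gap → day 16); literature review (finishes day 8, plus 2-day gap → day 10); data collection (finishes day 1). The latest of these is day 16, so figure drafting runs day 16 to 16 + 12 = day 28.
For revision: figure drafting (finishes day 28); analysis (finishes day 14); internal review (finishes day 20). Taking the maximum gives a start of day 28, and it finishes at 28 + 2 = day 30.
Formatting waits on revision (finishes day 30, plus 3-day gap → day 33), so it starts at day 33 and finishes at 33 + 4 = day 37.
Submission cannot start until formatting (finishes day 37); revision (finishes day 30); literature review (finishes day 8). The controlling bound is day 37, so submission finishes at 37 + 11 = day 48.
The earliest everything can be done is day 48, which is after the deadline of 38, so it is not possible.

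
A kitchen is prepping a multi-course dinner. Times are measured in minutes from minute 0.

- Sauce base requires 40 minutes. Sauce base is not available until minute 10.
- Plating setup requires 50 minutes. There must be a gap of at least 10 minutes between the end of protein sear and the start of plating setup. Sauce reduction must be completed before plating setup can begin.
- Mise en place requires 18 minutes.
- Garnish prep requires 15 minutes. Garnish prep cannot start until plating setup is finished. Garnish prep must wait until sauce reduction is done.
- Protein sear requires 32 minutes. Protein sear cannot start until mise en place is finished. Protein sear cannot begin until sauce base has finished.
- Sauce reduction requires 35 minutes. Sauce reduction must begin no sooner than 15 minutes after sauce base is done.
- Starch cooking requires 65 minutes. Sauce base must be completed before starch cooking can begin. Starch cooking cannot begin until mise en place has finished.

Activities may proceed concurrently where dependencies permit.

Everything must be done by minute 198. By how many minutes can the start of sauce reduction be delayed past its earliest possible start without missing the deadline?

Sauce base cannot begin until its own release at minute 10. It runs from minute 10 to 10 + 40 = minute 50.
Sauce reduction waits on sauce base (finishes minute 50, plus 15-minute gap → minute 65), so it starts at minute 65 and finishes at 65 + 35 = minute 100.

Working backward from the deadline:
Nothing follows garnish prep; the deadline of minute 198 is its only limit. It must start by 198 − 15 = minute 183.
Plating setup feeds into garnish prep (must start by minute 183); so plating setup must finish by minute 183 and therefore start by minute 133.
Sauce reduction has several dependents: plating setup (must start by minute 133); garnish prep (must start by minute 183). The earliest of those limits is minute 133, so sauce reduction must start by 133 − 35 = minute 98.
So sauce reduction can start as early as minute 65 and as late as minute 98, giving 98 − 65 = 33 minutes of slack.

33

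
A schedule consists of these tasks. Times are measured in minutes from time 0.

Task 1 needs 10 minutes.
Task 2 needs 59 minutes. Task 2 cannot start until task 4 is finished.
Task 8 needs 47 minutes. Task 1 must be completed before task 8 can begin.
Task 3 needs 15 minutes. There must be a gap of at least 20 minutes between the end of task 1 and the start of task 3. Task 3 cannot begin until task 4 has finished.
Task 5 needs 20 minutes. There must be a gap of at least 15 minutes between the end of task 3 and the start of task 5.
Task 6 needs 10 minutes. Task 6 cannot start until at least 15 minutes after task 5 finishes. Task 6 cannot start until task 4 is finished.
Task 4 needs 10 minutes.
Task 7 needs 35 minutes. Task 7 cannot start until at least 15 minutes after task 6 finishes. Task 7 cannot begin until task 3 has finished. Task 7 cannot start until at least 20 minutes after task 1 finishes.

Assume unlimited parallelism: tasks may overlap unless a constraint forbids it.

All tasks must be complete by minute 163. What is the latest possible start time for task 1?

Task 7 must finish by minute 163; it takes 35 minutes, so it must start by 163 − 35 = minute 128.
Since task 7 (must start by minute 128, minus 15-minute gap → minute 113) depends on it, task 6 must finish by minute 113. Backing off its 10-minute duration gives a latest start of minute 103.
Since task 6 (must start by minute 103, minus 15-minute gap → minute 88) depends on it, task 5 must finish by minute 88. Backing off its 20-minute duration gives a latest start of minute 68.
Task 3 must finish in time for task 5 (must start by minute 68, minus 15-minute gap → minute 53); task 7 (must start by minute 128). The tightest is minute 53, so task 3 must start by 53 − 15 = minute 38.
Nothing follows task 8; the deadline of minute 163 is its only limit. It must start by 163 − 47 = minute 116.
Task 1 feeds task 3 (must start by minute 38, minus 20-minute gap → minute 18); task 7 (must start by minute 128, minus 20-minute gap → minute 108); task 8 (must start by minute 116). Taking the minimum, task 1 must finish by minute 18 and start by 18 − 10 = minute 8.

8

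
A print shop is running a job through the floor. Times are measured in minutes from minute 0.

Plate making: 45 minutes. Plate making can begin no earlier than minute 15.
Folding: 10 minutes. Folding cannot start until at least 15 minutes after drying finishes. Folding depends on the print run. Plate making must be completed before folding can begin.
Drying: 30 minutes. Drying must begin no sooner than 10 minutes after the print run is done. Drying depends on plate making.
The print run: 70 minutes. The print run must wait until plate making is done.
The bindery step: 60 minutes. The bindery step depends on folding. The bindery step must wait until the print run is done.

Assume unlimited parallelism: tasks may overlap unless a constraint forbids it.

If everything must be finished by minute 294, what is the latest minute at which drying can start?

Nothing follows the bindery step; the deadline of minute 294 is its only limit. It must start by 294 − 60 = minute 234.
Folding must finish before the bindery step (must start by minute 234). With a 10-minute duration, folding must start by 234 − 10 = minute 224.
Drying has to be done before folding (must start by minute 224, minus 15-minute gap → minute 209). That means finishing by minute 209, i.e. starting by 209 − 30 = minute 179.

179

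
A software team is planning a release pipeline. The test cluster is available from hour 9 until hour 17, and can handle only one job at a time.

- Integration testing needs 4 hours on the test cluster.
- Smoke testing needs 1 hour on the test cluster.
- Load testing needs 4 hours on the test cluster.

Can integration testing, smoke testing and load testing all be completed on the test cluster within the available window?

The test cluster window is 17 − 9 = 8 hours.
Running back to back, the jobs need 4 + 1 + 4 = 9 hours on the test cluster.
Since 9 > 8, they cannot all fit.

No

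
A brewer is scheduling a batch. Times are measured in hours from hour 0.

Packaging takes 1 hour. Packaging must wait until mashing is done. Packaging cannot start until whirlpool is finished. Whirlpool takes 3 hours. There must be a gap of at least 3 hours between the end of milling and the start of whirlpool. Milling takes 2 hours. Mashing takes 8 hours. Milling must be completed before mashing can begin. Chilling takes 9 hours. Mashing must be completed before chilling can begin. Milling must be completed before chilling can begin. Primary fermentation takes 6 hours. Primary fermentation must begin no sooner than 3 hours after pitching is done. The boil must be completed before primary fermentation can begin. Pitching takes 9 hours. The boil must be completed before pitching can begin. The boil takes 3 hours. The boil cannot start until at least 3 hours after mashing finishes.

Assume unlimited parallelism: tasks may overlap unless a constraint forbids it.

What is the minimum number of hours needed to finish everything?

34

Milling can start immediately at hour 0; it finishes at hour 2.
Whirlpool cannot begin until milling (finishes hour 2, plus 3-hour gap → hour 5). It runs from hour 5 to 5 + 3 = hour 8.
Mashing waits on milling (finishes hour 2), so it starts at hour 2 and finishes at 2 + 8 = hour 10.
For packaging: mashing (finishes hour 10); whirlpool (finishes hour 8). Taking the maximum gives a start of hour 10, and it finishes at 10 + 1 = hour 11.
Chilling cannot start until mashing (finishes hour 10); milling (finishes hour 2). The controlling bound is hour 10, so chilling finishes at 10 + 9 = hour 19.
The boil cannot begin until mashing (finishes hour 10, plus 3-hour gap → hour 13). It runs from hour 13 to 13 + 3 = hour 16.
Pitching waits on the boil (finishes hour 16), so it starts at hour 16 and finishes at 16 + 9 = hour 25.
Primary fermentation cannot start until pitching (finishes hour 25, plus 3-hour gap → hour 28); the boil (finishes hour 16). The controlling bound is hour 28, so primary fermentation finishes at 28 + 6 = hour 34.
All tasks are finished once the last one completes. Finish times: Milling at 2, Mashing at 10, The boil at 16, Whirlpool at 8, Chilling at 19, Pitching at 25, Primary fermentation at 34, Packaging at 11. The latest is hour 34.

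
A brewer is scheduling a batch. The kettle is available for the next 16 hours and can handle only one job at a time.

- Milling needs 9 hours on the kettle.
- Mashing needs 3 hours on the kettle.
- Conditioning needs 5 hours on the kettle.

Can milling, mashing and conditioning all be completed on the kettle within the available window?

No

Running back to back, the jobs need 9 + 3 + 5 = 17 hours on the kettle.
Since 17 > 16, they cannot all fit.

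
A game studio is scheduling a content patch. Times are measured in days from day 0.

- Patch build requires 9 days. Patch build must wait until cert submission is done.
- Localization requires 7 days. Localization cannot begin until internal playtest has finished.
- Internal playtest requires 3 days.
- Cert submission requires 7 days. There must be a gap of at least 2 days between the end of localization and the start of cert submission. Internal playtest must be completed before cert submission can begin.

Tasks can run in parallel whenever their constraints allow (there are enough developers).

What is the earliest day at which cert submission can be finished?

Internal playtest has no prerequisites, so it starts at day 0 and finishes at day 3.
Localization cannot begin until internal playtest (finishes day 3). It runs from day 3 to 3 + 7 = day 10.
Cert submission needs all of localization (finishes day 10, plus 2-day gap → day 12); internal playtest (finishes day 3). That puts its earliest start at day 12; it finishes at 12 + 7 = day 19.

19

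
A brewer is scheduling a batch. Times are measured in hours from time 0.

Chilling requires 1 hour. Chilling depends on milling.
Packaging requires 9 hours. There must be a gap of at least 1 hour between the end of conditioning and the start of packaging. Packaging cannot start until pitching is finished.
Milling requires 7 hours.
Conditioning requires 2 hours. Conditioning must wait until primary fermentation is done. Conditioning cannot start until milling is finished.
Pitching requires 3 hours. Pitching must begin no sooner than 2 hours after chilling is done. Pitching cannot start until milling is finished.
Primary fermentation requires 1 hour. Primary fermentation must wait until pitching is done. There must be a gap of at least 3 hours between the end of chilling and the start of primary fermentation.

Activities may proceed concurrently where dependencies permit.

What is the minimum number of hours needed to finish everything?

Nothing blocks milling, so it runs from hour 0 to hour 7.
Chilling cannot begin until milling (finishes hour 7). It runs from hour 7 to 7 + 1 = hour 8.
Pitching cannot start until chilling (finishes hour 8, plus 2-hour gap → hour 10); milling (finishes hour 7). The controlling bound is hour 10, so pitching finishes at 10 + 3 = hour 13.
Primary fermentation has to wait for pitching (finishes hour 13); chilling (finishes hour 8, plus 3-hour gap → hour 11). The latest of these is hour 13, so primary fermentation runs hour 13 to 13 + 1 = hour 14.
For conditioning: primary fermentation (finishes hour 14); milling (finishes hour 7). Taking the maximum gives a start of hour 14, and it finishes at 14 + 2 = hour 16.
Packaging has to wait for conditioning (finishes hour 16, plus 1-hour gap → hour 17); pitching (finishes hour 13). The latest of these is hour 17, so packaging runs hour 17 to 17 + 9 = hour 26.
All tasks are finished once the last one completes. Finish times: Milling at 7, Chilling at 8, Pitching at 13, Primary fermentation at 14, Conditioning at 16, Packaging at 26. The latest is hour 26.

26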